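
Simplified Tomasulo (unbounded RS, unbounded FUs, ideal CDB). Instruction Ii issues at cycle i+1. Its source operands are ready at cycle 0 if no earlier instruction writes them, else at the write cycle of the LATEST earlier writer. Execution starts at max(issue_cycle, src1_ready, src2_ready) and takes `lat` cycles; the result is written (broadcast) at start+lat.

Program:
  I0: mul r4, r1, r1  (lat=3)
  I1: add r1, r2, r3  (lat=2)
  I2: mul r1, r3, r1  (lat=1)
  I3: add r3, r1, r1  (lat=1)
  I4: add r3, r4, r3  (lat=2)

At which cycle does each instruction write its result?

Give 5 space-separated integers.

I0 mul r4: issue@1 deps=(None,None) exec_start@1 write@4
I1 add r1: issue@2 deps=(None,None) exec_start@2 write@4
I2 mul r1: issue@3 deps=(None,1) exec_start@4 write@5
I3 add r3: issue@4 deps=(2,2) exec_start@5 write@6
I4 add r3: issue@5 deps=(0,3) exec_start@6 write@8

Answer: 4 4 5 6 8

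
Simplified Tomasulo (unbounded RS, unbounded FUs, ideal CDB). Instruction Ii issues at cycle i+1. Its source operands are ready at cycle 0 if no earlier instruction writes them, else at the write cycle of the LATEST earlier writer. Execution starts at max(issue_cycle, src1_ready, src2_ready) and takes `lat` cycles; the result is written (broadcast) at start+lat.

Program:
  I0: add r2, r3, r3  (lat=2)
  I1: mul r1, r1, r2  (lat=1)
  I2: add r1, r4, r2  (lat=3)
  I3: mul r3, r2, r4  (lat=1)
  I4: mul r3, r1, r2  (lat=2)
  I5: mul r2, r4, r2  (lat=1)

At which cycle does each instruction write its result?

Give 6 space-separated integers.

Answer: 3 4 6 5 8 7

Derivation:
I0 add r2: issue@1 deps=(None,None) exec_start@1 write@3
I1 mul r1: issue@2 deps=(None,0) exec_start@3 write@4
I2 add r1: issue@3 deps=(None,0) exec_start@3 write@6
I3 mul r3: issue@4 deps=(0,None) exec_start@4 write@5
I4 mul r3: issue@5 deps=(2,0) exec_start@6 write@8
I5 mul r2: issue@6 deps=(None,0) exec_start@6 write@7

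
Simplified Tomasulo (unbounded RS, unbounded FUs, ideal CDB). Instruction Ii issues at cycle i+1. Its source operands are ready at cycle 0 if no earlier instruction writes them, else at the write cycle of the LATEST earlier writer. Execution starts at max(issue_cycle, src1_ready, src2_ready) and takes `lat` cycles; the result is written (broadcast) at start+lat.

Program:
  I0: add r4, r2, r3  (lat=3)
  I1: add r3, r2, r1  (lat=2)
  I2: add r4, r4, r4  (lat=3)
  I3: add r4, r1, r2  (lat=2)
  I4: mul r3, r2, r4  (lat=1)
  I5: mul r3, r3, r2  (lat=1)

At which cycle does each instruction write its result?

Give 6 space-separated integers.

I0 add r4: issue@1 deps=(None,None) exec_start@1 write@4
I1 add r3: issue@2 deps=(None,None) exec_start@2 write@4
I2 add r4: issue@3 deps=(0,0) exec_start@4 write@7
I3 add r4: issue@4 deps=(None,None) exec_start@4 write@6
I4 mul r3: issue@5 deps=(None,3) exec_start@6 write@7
I5 mul r3: issue@6 deps=(4,None) exec_start@7 write@8

Answer: 4 4 7 6 7 8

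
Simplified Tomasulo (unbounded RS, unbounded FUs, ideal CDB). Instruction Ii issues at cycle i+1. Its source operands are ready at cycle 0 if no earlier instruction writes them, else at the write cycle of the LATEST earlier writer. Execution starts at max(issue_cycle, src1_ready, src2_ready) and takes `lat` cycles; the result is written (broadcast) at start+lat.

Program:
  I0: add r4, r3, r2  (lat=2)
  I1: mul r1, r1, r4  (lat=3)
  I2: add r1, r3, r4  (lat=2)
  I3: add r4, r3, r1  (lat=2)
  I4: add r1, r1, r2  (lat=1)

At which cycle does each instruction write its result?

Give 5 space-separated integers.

Answer: 3 6 5 7 6

Derivation:
I0 add r4: issue@1 deps=(None,None) exec_start@1 write@3
I1 mul r1: issue@2 deps=(None,0) exec_start@3 write@6
I2 add r1: issue@3 deps=(None,0) exec_start@3 write@5
I3 add r4: issue@4 deps=(None,2) exec_start@5 write@7
I4 add r1: issue@5 deps=(2,None) exec_start@5 write@6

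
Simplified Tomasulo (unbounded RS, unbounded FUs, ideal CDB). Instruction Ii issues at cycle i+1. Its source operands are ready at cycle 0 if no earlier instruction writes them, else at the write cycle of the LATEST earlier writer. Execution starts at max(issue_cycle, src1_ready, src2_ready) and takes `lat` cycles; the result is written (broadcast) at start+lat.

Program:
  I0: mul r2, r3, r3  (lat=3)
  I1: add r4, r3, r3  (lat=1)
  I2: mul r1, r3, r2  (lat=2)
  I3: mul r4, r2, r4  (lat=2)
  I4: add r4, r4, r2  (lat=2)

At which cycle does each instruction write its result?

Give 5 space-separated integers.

Answer: 4 3 6 6 8

Derivation:
I0 mul r2: issue@1 deps=(None,None) exec_start@1 write@4
I1 add r4: issue@2 deps=(None,None) exec_start@2 write@3
I2 mul r1: issue@3 deps=(None,0) exec_start@4 write@6
I3 mul r4: issue@4 deps=(0,1) exec_start@4 write@6
I4 add r4: issue@5 deps=(3,0) exec_start@6 write@8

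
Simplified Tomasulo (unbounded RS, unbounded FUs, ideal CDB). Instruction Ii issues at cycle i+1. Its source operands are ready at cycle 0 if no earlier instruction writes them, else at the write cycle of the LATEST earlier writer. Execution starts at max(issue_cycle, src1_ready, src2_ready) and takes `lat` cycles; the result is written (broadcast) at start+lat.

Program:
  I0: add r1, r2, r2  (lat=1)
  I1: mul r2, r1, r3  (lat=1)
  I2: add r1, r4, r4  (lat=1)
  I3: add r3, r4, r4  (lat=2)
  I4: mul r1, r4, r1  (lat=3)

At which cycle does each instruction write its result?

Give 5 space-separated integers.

Answer: 2 3 4 6 8

Derivation:
I0 add r1: issue@1 deps=(None,None) exec_start@1 write@2
I1 mul r2: issue@2 deps=(0,None) exec_start@2 write@3
I2 add r1: issue@3 deps=(None,None) exec_start@3 write@4
I3 add r3: issue@4 deps=(None,None) exec_start@4 write@6
I4 mul r1: issue@5 deps=(None,2) exec_start@5 write@8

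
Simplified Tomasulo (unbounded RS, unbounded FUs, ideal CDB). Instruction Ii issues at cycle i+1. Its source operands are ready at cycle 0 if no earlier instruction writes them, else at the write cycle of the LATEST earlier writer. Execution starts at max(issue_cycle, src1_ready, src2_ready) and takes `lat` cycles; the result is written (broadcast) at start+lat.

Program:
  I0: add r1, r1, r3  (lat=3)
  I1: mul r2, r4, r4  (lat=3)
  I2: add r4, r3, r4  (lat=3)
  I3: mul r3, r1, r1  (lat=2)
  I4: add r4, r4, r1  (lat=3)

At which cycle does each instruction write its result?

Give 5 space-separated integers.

Answer: 4 5 6 6 9

Derivation:
I0 add r1: issue@1 deps=(None,None) exec_start@1 write@4
I1 mul r2: issue@2 deps=(None,None) exec_start@2 write@5
I2 add r4: issue@3 deps=(None,None) exec_start@3 write@6
I3 mul r3: issue@4 deps=(0,0) exec_start@4 write@6
I4 add r4: issue@5 deps=(2,0) exec_start@6 write@9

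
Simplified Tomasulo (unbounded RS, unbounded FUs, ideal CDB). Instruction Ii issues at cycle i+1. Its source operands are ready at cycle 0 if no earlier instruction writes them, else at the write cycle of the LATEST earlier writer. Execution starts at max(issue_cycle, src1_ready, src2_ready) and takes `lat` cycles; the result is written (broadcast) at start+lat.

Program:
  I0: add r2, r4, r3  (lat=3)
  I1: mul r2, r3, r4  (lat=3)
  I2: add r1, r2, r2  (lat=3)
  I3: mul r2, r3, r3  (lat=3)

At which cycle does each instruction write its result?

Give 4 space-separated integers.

Answer: 4 5 8 7

Derivation:
I0 add r2: issue@1 deps=(None,None) exec_start@1 write@4
I1 mul r2: issue@2 deps=(None,None) exec_start@2 write@5
I2 add r1: issue@3 deps=(1,1) exec_start@5 write@8
I3 mul r2: issue@4 deps=(None,None) exec_start@4 write@7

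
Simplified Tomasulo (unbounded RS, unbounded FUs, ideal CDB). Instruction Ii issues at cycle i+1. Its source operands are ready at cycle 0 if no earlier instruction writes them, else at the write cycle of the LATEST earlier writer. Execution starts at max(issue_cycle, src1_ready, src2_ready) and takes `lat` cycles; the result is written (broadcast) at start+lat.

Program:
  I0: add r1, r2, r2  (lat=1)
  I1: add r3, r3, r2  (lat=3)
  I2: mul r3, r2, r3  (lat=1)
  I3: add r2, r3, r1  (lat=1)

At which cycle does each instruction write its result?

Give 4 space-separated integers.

I0 add r1: issue@1 deps=(None,None) exec_start@1 write@2
I1 add r3: issue@2 deps=(None,None) exec_start@2 write@5
I2 mul r3: issue@3 deps=(None,1) exec_start@5 write@6
I3 add r2: issue@4 deps=(2,0) exec_start@6 write@7

Answer: 2 5 6 7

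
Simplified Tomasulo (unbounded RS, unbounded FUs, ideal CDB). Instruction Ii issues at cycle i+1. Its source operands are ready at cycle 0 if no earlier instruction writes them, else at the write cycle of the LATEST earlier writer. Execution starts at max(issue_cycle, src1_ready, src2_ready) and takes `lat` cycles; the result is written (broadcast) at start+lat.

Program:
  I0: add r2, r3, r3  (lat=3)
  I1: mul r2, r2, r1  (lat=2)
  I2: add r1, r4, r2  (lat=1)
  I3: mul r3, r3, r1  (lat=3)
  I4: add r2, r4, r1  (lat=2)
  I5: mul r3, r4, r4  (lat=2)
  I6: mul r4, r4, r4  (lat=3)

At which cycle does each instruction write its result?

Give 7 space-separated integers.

I0 add r2: issue@1 deps=(None,None) exec_start@1 write@4
I1 mul r2: issue@2 deps=(0,None) exec_start@4 write@6
I2 add r1: issue@3 deps=(None,1) exec_start@6 write@7
I3 mul r3: issue@4 deps=(None,2) exec_start@7 write@10
I4 add r2: issue@5 deps=(None,2) exec_start@7 write@9
I5 mul r3: issue@6 deps=(None,None) exec_start@6 write@8
I6 mul r4: issue@7 deps=(None,None) exec_start@7 write@10

Answer: 4 6 7 10 9 8 10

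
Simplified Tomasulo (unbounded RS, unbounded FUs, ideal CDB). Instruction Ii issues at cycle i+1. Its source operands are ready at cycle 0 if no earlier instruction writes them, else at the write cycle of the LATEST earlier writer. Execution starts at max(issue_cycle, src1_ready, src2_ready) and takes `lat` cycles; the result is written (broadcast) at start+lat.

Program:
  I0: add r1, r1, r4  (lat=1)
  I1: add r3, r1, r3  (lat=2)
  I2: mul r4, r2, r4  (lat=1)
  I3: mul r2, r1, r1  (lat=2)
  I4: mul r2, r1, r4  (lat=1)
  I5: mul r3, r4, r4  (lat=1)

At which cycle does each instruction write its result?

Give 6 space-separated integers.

Answer: 2 4 4 6 6 7

Derivation:
I0 add r1: issue@1 deps=(None,None) exec_start@1 write@2
I1 add r3: issue@2 deps=(0,None) exec_start@2 write@4
I2 mul r4: issue@3 deps=(None,None) exec_start@3 write@4
I3 mul r2: issue@4 deps=(0,0) exec_start@4 write@6
I4 mul r2: issue@5 deps=(0,2) exec_start@5 write@6
I5 mul r3: issue@6 deps=(2,2) exec_start@6 write@7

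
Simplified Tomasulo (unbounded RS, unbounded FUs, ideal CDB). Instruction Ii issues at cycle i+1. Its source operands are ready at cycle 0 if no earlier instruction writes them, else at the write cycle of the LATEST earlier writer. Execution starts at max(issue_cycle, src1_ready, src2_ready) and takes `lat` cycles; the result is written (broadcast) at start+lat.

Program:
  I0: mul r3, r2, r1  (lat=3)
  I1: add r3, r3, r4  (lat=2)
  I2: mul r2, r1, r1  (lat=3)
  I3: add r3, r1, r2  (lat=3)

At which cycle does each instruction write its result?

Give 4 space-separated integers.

I0 mul r3: issue@1 deps=(None,None) exec_start@1 write@4
I1 add r3: issue@2 deps=(0,None) exec_start@4 write@6
I2 mul r2: issue@3 deps=(None,None) exec_start@3 write@6
I3 add r3: issue@4 deps=(None,2) exec_start@6 write@9

Answer: 4 6 6 9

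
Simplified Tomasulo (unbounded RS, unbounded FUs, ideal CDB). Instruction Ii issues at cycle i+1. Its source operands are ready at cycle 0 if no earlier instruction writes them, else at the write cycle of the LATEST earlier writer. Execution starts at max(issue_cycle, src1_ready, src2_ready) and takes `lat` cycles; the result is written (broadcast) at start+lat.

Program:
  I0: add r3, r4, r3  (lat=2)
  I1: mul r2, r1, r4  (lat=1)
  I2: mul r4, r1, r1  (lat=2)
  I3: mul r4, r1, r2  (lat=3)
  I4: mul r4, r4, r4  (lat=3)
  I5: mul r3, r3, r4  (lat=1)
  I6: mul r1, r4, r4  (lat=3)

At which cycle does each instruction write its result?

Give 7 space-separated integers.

Answer: 3 3 5 7 10 11 13

Derivation:
I0 add r3: issue@1 deps=(None,None) exec_start@1 write@3
I1 mul r2: issue@2 deps=(None,None) exec_start@2 write@3
I2 mul r4: issue@3 deps=(None,None) exec_start@3 write@5
I3 mul r4: issue@4 deps=(None,1) exec_start@4 write@7
I4 mul r4: issue@5 deps=(3,3) exec_start@7 write@10
I5 mul r3: issue@6 deps=(0,4) exec_start@10 write@11
I6 mul r1: issue@7 deps=(4,4) exec_start@10 write@13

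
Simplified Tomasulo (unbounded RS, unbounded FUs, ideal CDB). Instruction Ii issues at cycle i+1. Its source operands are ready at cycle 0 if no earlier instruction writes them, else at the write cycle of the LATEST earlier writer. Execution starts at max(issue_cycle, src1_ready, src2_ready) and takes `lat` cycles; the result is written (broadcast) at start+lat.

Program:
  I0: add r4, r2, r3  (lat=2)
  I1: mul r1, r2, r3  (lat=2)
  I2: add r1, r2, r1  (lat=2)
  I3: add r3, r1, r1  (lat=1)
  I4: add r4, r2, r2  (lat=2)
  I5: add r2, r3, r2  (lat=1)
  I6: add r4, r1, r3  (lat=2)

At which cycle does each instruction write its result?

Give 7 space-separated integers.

I0 add r4: issue@1 deps=(None,None) exec_start@1 write@3
I1 mul r1: issue@2 deps=(None,None) exec_start@2 write@4
I2 add r1: issue@3 deps=(None,1) exec_start@4 write@6
I3 add r3: issue@4 deps=(2,2) exec_start@6 write@7
I4 add r4: issue@5 deps=(None,None) exec_start@5 write@7
I5 add r2: issue@6 deps=(3,None) exec_start@7 write@8
I6 add r4: issue@7 deps=(2,3) exec_start@7 write@9

Answer: 3 4 6 7 7 8 9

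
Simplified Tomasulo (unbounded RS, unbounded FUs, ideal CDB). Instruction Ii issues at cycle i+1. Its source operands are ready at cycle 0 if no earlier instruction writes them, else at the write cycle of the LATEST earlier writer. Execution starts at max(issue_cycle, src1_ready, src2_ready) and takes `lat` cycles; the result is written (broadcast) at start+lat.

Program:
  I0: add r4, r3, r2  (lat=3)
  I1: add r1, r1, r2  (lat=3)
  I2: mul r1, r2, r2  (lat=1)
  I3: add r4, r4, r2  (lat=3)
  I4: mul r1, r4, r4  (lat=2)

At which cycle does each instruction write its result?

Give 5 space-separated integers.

Answer: 4 5 4 7 9

Derivation:
I0 add r4: issue@1 deps=(None,None) exec_start@1 write@4
I1 add r1: issue@2 deps=(None,None) exec_start@2 write@5
I2 mul r1: issue@3 deps=(None,None) exec_start@3 write@4
I3 add r4: issue@4 deps=(0,None) exec_start@4 write@7
I4 mul r1: issue@5 deps=(3,3) exec_start@7 write@9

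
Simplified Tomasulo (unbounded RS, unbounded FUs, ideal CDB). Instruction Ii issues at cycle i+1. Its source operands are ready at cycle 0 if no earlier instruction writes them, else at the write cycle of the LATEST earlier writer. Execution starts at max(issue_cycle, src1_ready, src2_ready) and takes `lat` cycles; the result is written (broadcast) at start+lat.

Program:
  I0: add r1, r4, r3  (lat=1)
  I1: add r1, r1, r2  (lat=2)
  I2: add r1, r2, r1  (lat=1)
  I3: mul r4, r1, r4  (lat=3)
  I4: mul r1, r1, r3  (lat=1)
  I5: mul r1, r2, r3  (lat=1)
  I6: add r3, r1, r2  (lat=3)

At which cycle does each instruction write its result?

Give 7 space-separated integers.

Answer: 2 4 5 8 6 7 10

Derivation:
I0 add r1: issue@1 deps=(None,None) exec_start@1 write@2
I1 add r1: issue@2 deps=(0,None) exec_start@2 write@4
I2 add r1: issue@3 deps=(None,1) exec_start@4 write@5
I3 mul r4: issue@4 deps=(2,None) exec_start@5 write@8
I4 mul r1: issue@5 deps=(2,None) exec_start@5 write@6
I5 mul r1: issue@6 deps=(None,None) exec_start@6 write@7
I6 add r3: issue@7 deps=(5,None) exec_start@7 write@10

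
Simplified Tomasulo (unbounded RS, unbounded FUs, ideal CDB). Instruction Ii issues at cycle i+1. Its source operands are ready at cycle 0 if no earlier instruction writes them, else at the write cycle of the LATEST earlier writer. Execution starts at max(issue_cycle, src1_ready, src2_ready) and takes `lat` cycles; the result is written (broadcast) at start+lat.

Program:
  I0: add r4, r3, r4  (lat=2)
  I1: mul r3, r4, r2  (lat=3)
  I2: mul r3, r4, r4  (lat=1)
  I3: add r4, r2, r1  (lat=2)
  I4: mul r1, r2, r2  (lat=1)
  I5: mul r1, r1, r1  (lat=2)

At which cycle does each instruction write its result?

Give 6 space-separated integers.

I0 add r4: issue@1 deps=(None,None) exec_start@1 write@3
I1 mul r3: issue@2 deps=(0,None) exec_start@3 write@6
I2 mul r3: issue@3 deps=(0,0) exec_start@3 write@4
I3 add r4: issue@4 deps=(None,None) exec_start@4 write@6
I4 mul r1: issue@5 deps=(None,None) exec_start@5 write@6
I5 mul r1: issue@6 deps=(4,4) exec_start@6 write@8

Answer: 3 6 4 6 6 8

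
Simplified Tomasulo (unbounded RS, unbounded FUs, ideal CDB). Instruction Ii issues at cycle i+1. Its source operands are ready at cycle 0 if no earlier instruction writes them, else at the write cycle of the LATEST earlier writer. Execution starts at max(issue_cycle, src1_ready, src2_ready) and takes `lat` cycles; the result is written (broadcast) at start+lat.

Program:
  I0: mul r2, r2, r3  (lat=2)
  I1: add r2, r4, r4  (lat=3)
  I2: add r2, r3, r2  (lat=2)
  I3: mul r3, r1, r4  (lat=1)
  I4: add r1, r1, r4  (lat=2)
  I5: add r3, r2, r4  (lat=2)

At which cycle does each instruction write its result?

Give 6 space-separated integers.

Answer: 3 5 7 5 7 9

Derivation:
I0 mul r2: issue@1 deps=(None,None) exec_start@1 write@3
I1 add r2: issue@2 deps=(None,None) exec_start@2 write@5
I2 add r2: issue@3 deps=(None,1) exec_start@5 write@7
I3 mul r3: issue@4 deps=(None,None) exec_start@4 write@5
I4 add r1: issue@5 deps=(None,None) exec_start@5 write@7
I5 add r3: issue@6 deps=(2,None) exec_start@7 write@9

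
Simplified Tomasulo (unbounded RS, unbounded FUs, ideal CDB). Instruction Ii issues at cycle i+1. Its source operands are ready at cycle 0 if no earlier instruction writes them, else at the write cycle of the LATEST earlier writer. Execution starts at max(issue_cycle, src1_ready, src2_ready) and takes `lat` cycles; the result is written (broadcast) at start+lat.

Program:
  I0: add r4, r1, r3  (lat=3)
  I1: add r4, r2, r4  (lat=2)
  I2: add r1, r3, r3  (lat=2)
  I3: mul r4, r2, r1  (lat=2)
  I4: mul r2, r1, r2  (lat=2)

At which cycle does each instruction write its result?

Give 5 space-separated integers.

Answer: 4 6 5 7 7

Derivation:
I0 add r4: issue@1 deps=(None,None) exec_start@1 write@4
I1 add r4: issue@2 deps=(None,0) exec_start@4 write@6
I2 add r1: issue@3 deps=(None,None) exec_start@3 write@5
I3 mul r4: issue@4 deps=(None,2) exec_start@5 write@7
I4 mul r2: issue@5 deps=(2,None) exec_start@5 write@7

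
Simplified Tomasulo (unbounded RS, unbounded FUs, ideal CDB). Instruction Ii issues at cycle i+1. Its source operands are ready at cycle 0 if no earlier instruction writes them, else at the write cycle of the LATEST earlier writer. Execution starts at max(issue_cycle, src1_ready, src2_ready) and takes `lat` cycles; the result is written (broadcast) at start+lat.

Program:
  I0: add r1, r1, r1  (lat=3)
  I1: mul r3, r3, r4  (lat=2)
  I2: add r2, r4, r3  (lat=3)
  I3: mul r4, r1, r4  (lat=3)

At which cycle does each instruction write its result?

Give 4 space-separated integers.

Answer: 4 4 7 7

Derivation:
I0 add r1: issue@1 deps=(None,None) exec_start@1 write@4
I1 mul r3: issue@2 deps=(None,None) exec_start@2 write@4
I2 add r2: issue@3 deps=(None,1) exec_start@4 write@7
I3 mul r4: issue@4 deps=(0,None) exec_start@4 write@7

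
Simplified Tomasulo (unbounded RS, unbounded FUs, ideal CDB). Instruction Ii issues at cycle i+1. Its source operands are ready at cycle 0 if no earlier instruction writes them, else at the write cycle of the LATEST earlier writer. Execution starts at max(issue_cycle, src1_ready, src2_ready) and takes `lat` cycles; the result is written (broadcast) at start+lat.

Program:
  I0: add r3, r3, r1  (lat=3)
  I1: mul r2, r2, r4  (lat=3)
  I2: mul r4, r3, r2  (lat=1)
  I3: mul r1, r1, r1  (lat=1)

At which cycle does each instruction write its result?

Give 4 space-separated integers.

I0 add r3: issue@1 deps=(None,None) exec_start@1 write@4
I1 mul r2: issue@2 deps=(None,None) exec_start@2 write@5
I2 mul r4: issue@3 deps=(0,1) exec_start@5 write@6
I3 mul r1: issue@4 deps=(None,None) exec_start@4 write@5

Answer: 4 5 6 5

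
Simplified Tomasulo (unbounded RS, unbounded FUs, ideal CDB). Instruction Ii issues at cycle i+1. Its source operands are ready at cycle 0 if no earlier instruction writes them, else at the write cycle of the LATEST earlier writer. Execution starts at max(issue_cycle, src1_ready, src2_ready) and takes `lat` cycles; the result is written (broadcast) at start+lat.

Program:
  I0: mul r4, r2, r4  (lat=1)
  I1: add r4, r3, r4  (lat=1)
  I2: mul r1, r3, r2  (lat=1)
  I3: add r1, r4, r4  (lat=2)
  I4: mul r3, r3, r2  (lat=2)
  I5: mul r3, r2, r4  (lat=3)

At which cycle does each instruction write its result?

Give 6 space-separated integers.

Answer: 2 3 4 6 7 9

Derivation:
I0 mul r4: issue@1 deps=(None,None) exec_start@1 write@2
I1 add r4: issue@2 deps=(None,0) exec_start@2 write@3
I2 mul r1: issue@3 deps=(None,None) exec_start@3 write@4
I3 add r1: issue@4 deps=(1,1) exec_start@4 write@6
I4 mul r3: issue@5 deps=(None,None) exec_start@5 write@7
I5 mul r3: issue@6 deps=(None,1) exec_start@6 write@9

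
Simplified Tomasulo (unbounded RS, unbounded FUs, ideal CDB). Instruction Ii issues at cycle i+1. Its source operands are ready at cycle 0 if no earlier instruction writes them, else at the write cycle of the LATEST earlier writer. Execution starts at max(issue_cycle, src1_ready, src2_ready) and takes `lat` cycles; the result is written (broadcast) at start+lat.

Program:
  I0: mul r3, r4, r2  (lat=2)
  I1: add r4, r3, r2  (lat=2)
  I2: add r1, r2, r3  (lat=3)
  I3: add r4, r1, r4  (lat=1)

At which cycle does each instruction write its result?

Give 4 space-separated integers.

I0 mul r3: issue@1 deps=(None,None) exec_start@1 write@3
I1 add r4: issue@2 deps=(0,None) exec_start@3 write@5
I2 add r1: issue@3 deps=(None,0) exec_start@3 write@6
I3 add r4: issue@4 deps=(2,1) exec_start@6 write@7

Answer: 3 5 6 7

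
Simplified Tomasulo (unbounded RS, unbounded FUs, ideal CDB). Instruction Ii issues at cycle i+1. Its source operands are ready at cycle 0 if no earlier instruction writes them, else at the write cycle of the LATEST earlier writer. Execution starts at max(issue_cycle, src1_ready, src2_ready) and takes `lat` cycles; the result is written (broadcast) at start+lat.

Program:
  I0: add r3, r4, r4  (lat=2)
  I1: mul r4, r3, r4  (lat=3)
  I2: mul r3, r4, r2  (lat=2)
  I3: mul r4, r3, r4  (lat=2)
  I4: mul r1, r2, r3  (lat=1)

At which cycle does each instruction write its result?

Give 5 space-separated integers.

I0 add r3: issue@1 deps=(None,None) exec_start@1 write@3
I1 mul r4: issue@2 deps=(0,None) exec_start@3 write@6
I2 mul r3: issue@3 deps=(1,None) exec_start@6 write@8
I3 mul r4: issue@4 deps=(2,1) exec_start@8 write@10
I4 mul r1: issue@5 deps=(None,2) exec_start@8 write@9

Answer: 3 6 8 10 9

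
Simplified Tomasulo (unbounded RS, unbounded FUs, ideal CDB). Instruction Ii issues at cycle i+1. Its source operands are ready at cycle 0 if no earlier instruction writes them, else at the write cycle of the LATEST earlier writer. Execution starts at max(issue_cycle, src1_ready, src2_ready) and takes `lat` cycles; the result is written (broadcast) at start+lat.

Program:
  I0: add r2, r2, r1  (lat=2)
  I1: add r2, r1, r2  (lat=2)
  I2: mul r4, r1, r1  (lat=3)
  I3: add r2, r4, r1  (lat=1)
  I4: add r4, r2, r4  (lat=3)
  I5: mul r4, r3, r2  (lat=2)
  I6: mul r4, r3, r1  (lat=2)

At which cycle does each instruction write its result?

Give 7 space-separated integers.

Answer: 3 5 6 7 10 9 9

Derivation:
I0 add r2: issue@1 deps=(None,None) exec_start@1 write@3
I1 add r2: issue@2 deps=(None,0) exec_start@3 write@5
I2 mul r4: issue@3 deps=(None,None) exec_start@3 write@6
I3 add r2: issue@4 deps=(2,None) exec_start@6 write@7
I4 add r4: issue@5 deps=(3,2) exec_start@7 write@10
I5 mul r4: issue@6 deps=(None,3) exec_start@7 write@9
I6 mul r4: issue@7 deps=(None,None) exec_start@7 write@9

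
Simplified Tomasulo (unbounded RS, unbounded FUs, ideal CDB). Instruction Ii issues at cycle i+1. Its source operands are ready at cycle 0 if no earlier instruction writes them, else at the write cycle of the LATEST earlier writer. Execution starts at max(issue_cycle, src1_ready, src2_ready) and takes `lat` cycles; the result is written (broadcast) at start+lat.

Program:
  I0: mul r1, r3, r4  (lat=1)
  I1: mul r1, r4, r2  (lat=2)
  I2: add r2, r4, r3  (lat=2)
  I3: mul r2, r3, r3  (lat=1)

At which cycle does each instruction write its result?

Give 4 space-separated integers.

I0 mul r1: issue@1 deps=(None,None) exec_start@1 write@2
I1 mul r1: issue@2 deps=(None,None) exec_start@2 write@4
I2 add r2: issue@3 deps=(None,None) exec_start@3 write@5
I3 mul r2: issue@4 deps=(None,None) exec_start@4 write@5

Answer: 2 4 5 5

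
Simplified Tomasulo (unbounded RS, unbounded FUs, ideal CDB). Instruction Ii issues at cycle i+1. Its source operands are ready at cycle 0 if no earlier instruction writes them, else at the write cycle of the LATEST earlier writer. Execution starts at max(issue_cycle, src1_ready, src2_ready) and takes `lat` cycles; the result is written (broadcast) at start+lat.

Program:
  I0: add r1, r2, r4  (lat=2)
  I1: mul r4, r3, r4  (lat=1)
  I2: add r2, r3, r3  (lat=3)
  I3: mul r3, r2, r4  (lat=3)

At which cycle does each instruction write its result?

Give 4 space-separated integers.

Answer: 3 3 6 9

Derivation:
I0 add r1: issue@1 deps=(None,None) exec_start@1 write@3
I1 mul r4: issue@2 deps=(None,None) exec_start@2 write@3
I2 add r2: issue@3 deps=(None,None) exec_start@3 write@6
I3 mul r3: issue@4 deps=(2,1) exec_start@6 write@9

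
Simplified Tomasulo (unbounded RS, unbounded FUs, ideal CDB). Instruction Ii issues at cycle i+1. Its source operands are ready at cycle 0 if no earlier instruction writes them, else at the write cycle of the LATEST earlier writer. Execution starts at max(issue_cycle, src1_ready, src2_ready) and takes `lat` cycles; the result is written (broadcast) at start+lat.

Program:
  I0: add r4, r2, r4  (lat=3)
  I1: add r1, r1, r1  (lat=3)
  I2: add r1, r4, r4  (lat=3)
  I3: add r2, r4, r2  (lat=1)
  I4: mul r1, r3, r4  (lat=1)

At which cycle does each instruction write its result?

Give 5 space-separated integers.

Answer: 4 5 7 5 6

Derivation:
I0 add r4: issue@1 deps=(None,None) exec_start@1 write@4
I1 add r1: issue@2 deps=(None,None) exec_start@2 write@5
I2 add r1: issue@3 deps=(0,0) exec_start@4 write@7
I3 add r2: issue@4 deps=(0,None) exec_start@4 write@5
I4 mul r1: issue@5 deps=(None,0) exec_start@5 write@6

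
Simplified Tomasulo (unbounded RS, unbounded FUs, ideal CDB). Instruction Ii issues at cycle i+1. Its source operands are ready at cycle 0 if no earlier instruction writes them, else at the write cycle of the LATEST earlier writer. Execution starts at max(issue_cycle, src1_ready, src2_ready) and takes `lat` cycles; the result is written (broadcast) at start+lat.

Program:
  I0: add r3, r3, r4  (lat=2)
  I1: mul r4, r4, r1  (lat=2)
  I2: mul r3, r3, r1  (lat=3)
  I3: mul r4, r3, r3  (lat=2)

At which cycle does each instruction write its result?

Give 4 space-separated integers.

I0 add r3: issue@1 deps=(None,None) exec_start@1 write@3
I1 mul r4: issue@2 deps=(None,None) exec_start@2 write@4
I2 mul r3: issue@3 deps=(0,None) exec_start@3 write@6
I3 mul r4: issue@4 deps=(2,2) exec_start@6 write@8

Answer: 3 4 6 8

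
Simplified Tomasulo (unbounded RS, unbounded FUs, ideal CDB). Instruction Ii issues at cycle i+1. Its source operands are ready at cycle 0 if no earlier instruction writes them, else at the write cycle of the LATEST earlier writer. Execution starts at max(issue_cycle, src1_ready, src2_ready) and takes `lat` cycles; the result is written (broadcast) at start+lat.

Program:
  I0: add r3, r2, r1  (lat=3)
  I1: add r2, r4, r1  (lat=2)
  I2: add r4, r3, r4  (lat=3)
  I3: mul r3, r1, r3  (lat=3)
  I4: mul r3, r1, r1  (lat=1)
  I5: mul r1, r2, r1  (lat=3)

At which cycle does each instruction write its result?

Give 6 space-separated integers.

Answer: 4 4 7 7 6 9

Derivation:
I0 add r3: issue@1 deps=(None,None) exec_start@1 write@4
I1 add r2: issue@2 deps=(None,None) exec_start@2 write@4
I2 add r4: issue@3 deps=(0,None) exec_start@4 write@7
I3 mul r3: issue@4 deps=(None,0) exec_start@4 write@7
I4 mul r3: issue@5 deps=(None,None) exec_start@5 write@6
I5 mul r1: issue@6 deps=(1,None) exec_start@6 write@9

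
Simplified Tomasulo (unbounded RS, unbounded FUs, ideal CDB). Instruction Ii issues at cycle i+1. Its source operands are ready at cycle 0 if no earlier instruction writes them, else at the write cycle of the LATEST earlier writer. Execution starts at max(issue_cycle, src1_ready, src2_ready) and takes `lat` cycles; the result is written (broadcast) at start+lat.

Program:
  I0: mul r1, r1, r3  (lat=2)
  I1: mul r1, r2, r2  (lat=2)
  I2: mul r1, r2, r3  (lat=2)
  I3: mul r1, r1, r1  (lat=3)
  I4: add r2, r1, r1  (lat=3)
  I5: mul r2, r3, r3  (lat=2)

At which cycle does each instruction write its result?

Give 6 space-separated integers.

I0 mul r1: issue@1 deps=(None,None) exec_start@1 write@3
I1 mul r1: issue@2 deps=(None,None) exec_start@2 write@4
I2 mul r1: issue@3 deps=(None,None) exec_start@3 write@5
I3 mul r1: issue@4 deps=(2,2) exec_start@5 write@8
I4 add r2: issue@5 deps=(3,3) exec_start@8 write@11
I5 mul r2: issue@6 deps=(None,None) exec_start@6 write@8

Answer: 3 4 5 8 11 8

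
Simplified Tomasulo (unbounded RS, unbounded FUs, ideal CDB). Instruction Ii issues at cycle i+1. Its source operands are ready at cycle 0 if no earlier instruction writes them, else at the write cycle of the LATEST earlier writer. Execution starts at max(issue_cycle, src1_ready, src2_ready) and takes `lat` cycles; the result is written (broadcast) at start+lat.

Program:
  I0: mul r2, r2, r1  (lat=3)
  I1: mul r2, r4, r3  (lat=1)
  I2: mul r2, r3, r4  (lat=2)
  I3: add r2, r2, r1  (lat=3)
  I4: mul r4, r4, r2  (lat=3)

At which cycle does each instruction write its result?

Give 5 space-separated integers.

I0 mul r2: issue@1 deps=(None,None) exec_start@1 write@4
I1 mul r2: issue@2 deps=(None,None) exec_start@2 write@3
I2 mul r2: issue@3 deps=(None,None) exec_start@3 write@5
I3 add r2: issue@4 deps=(2,None) exec_start@5 write@8
I4 mul r4: issue@5 deps=(None,3) exec_start@8 write@11

Answer: 4 3 5 8 11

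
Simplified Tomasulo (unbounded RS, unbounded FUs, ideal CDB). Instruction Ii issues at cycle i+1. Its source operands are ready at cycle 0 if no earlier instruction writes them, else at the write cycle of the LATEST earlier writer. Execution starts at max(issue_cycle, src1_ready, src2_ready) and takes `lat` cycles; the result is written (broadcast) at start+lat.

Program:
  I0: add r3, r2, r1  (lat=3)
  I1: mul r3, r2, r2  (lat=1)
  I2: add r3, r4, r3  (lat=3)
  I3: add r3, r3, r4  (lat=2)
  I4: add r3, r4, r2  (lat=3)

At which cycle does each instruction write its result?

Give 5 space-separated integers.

I0 add r3: issue@1 deps=(None,None) exec_start@1 write@4
I1 mul r3: issue@2 deps=(None,None) exec_start@2 write@3
I2 add r3: issue@3 deps=(None,1) exec_start@3 write@6
I3 add r3: issue@4 deps=(2,None) exec_start@6 write@8
I4 add r3: issue@5 deps=(None,None) exec_start@5 write@8

Answer: 4 3 6 8 8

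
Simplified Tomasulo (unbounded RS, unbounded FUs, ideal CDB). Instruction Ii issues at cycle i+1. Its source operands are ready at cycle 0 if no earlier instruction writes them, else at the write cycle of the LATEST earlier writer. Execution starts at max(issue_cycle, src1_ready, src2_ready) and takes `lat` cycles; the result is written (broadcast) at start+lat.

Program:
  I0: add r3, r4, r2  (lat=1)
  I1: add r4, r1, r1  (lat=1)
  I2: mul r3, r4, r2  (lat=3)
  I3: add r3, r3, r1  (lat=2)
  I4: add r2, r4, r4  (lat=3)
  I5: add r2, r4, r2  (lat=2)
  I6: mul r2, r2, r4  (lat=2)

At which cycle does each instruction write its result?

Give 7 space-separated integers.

Answer: 2 3 6 8 8 10 12

Derivation:
I0 add r3: issue@1 deps=(None,None) exec_start@1 write@2
I1 add r4: issue@2 deps=(None,None) exec_start@2 write@3
I2 mul r3: issue@3 deps=(1,None) exec_start@3 write@6
I3 add r3: issue@4 deps=(2,None) exec_start@6 write@8
I4 add r2: issue@5 deps=(1,1) exec_start@5 write@8
I5 add r2: issue@6 deps=(1,4) exec_start@8 write@10
I6 mul r2: issue@7 deps=(5,1) exec_start@10 write@12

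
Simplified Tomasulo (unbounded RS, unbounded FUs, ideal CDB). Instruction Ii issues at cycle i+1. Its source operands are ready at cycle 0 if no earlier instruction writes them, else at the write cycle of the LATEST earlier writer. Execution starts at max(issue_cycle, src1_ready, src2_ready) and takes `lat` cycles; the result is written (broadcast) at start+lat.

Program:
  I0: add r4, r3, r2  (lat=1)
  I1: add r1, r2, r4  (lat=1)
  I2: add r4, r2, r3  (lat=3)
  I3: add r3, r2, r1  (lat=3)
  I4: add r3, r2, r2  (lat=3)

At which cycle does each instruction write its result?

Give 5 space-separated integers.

Answer: 2 3 6 7 8

Derivation:
I0 add r4: issue@1 deps=(None,None) exec_start@1 write@2
I1 add r1: issue@2 deps=(None,0) exec_start@2 write@3
I2 add r4: issue@3 deps=(None,None) exec_start@3 write@6
I3 add r3: issue@4 deps=(None,1) exec_start@4 write@7
I4 add r3: issue@5 deps=(None,None) exec_start@5 write@8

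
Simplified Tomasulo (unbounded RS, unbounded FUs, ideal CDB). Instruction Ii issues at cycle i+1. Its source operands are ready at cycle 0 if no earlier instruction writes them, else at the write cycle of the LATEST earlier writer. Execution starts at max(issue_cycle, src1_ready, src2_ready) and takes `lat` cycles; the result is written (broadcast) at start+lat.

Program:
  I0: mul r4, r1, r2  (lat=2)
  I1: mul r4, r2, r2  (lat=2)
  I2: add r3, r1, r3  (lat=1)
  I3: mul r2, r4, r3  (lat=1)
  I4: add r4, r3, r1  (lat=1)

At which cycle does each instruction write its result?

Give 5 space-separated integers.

I0 mul r4: issue@1 deps=(None,None) exec_start@1 write@3
I1 mul r4: issue@2 deps=(None,None) exec_start@2 write@4
I2 add r3: issue@3 deps=(None,None) exec_start@3 write@4
I3 mul r2: issue@4 deps=(1,2) exec_start@4 write@5
I4 add r4: issue@5 deps=(2,None) exec_start@5 write@6

Answer: 3 4 4 5 6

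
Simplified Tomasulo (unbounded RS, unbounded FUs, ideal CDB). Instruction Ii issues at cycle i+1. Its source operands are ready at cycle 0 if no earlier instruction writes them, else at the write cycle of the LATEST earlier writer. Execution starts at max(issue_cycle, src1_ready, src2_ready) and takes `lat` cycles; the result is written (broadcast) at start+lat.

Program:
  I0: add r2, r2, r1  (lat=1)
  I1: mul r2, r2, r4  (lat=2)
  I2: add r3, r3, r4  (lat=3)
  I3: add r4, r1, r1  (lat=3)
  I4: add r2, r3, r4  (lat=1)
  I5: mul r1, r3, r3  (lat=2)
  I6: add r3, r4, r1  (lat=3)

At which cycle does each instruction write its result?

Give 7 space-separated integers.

Answer: 2 4 6 7 8 8 11

Derivation:
I0 add r2: issue@1 deps=(None,None) exec_start@1 write@2
I1 mul r2: issue@2 deps=(0,None) exec_start@2 write@4
I2 add r3: issue@3 deps=(None,None) exec_start@3 write@6
I3 add r4: issue@4 deps=(None,None) exec_start@4 write@7
I4 add r2: issue@5 deps=(2,3) exec_start@7 write@8
I5 mul r1: issue@6 deps=(2,2) exec_start@6 write@8
I6 add r3: issue@7 deps=(3,5) exec_start@8 write@11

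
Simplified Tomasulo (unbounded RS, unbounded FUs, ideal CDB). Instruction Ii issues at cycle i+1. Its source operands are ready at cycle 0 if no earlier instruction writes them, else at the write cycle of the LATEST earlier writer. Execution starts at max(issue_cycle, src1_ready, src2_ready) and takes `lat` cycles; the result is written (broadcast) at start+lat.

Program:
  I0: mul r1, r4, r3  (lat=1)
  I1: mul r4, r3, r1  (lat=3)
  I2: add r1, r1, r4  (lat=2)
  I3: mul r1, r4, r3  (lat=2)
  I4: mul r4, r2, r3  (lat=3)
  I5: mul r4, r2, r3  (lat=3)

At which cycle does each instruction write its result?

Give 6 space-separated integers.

Answer: 2 5 7 7 8 9

Derivation:
I0 mul r1: issue@1 deps=(None,None) exec_start@1 write@2
I1 mul r4: issue@2 deps=(None,0) exec_start@2 write@5
I2 add r1: issue@3 deps=(0,1) exec_start@5 write@7
I3 mul r1: issue@4 deps=(1,None) exec_start@5 write@7
I4 mul r4: issue@5 deps=(None,None) exec_start@5 write@8
I5 mul r4: issue@6 deps=(None,None) exec_start@6 write@9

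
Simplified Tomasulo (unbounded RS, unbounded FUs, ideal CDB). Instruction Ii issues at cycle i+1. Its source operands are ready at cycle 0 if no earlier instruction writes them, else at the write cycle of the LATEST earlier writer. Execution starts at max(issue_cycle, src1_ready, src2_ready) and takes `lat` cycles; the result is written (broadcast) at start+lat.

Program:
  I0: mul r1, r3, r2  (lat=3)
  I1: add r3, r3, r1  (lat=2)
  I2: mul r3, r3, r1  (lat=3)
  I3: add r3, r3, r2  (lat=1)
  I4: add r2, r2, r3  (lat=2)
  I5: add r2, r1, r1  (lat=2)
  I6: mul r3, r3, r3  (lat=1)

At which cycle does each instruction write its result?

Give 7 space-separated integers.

Answer: 4 6 9 10 12 8 11

Derivation:
I0 mul r1: issue@1 deps=(None,None) exec_start@1 write@4
I1 add r3: issue@2 deps=(None,0) exec_start@4 write@6
I2 mul r3: issue@3 deps=(1,0) exec_start@6 write@9
I3 add r3: issue@4 deps=(2,None) exec_start@9 write@10
I4 add r2: issue@5 deps=(None,3) exec_start@10 write@12
I5 add r2: issue@6 deps=(0,0) exec_start@6 write@8
I6 mul r3: issue@7 deps=(3,3) exec_start@10 write@11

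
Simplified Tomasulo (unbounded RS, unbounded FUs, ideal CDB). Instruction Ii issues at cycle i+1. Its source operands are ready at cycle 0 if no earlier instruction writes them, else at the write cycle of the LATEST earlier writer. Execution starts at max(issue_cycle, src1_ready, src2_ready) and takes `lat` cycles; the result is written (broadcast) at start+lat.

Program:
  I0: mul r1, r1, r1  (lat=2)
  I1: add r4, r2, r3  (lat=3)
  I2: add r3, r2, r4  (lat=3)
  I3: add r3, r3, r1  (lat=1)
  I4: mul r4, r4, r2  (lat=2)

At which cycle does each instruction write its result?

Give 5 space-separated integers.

Answer: 3 5 8 9 7

Derivation:
I0 mul r1: issue@1 deps=(None,None) exec_start@1 write@3
I1 add r4: issue@2 deps=(None,None) exec_start@2 write@5
I2 add r3: issue@3 deps=(None,1) exec_start@5 write@8
I3 add r3: issue@4 deps=(2,0) exec_start@8 write@9
I4 mul r4: issue@5 deps=(1,None) exec_start@5 write@7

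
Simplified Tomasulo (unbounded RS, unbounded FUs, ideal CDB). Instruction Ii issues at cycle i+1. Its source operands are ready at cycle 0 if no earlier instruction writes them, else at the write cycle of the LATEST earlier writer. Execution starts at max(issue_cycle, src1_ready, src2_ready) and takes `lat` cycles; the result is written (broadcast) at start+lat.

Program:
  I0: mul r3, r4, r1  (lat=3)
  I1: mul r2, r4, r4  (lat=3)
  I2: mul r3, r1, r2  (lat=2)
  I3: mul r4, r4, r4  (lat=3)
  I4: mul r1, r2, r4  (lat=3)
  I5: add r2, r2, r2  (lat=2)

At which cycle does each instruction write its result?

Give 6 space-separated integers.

Answer: 4 5 7 7 10 8

Derivation:
I0 mul r3: issue@1 deps=(None,None) exec_start@1 write@4
I1 mul r2: issue@2 deps=(None,None) exec_start@2 write@5
I2 mul r3: issue@3 deps=(None,1) exec_start@5 write@7
I3 mul r4: issue@4 deps=(None,None) exec_start@4 write@7
I4 mul r1: issue@5 deps=(1,3) exec_start@7 write@10
I5 add r2: issue@6 deps=(1,1) exec_start@6 write@8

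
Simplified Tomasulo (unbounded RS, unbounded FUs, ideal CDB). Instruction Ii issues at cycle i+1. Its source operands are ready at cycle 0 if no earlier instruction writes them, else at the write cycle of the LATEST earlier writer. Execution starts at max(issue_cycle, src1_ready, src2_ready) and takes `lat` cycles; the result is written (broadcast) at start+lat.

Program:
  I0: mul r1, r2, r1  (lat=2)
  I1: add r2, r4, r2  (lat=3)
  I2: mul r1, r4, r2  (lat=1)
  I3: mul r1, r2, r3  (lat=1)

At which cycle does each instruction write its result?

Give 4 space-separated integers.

Answer: 3 5 6 6

Derivation:
I0 mul r1: issue@1 deps=(None,None) exec_start@1 write@3
I1 add r2: issue@2 deps=(None,None) exec_start@2 write@5
I2 mul r1: issue@3 deps=(None,1) exec_start@5 write@6
I3 mul r1: issue@4 deps=(1,None) exec_start@5 write@6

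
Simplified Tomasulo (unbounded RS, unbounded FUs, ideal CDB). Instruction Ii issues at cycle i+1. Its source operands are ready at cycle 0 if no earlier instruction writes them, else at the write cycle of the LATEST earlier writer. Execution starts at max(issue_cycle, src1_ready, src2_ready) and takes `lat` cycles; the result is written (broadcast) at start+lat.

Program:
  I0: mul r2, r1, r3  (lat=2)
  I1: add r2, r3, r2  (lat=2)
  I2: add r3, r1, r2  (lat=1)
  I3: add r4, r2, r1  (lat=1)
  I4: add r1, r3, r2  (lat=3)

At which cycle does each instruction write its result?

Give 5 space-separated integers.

Answer: 3 5 6 6 9

Derivation:
I0 mul r2: issue@1 deps=(None,None) exec_start@1 write@3
I1 add r2: issue@2 deps=(None,0) exec_start@3 write@5
I2 add r3: issue@3 deps=(None,1) exec_start@5 write@6
I3 add r4: issue@4 deps=(1,None) exec_start@5 write@6
I4 add r1: issue@5 deps=(2,1) exec_start@6 write@9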